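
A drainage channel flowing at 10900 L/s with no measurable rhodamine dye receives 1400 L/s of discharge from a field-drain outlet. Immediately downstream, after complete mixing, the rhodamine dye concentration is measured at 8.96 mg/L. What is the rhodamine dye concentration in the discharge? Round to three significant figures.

Mass balance: 10900·0 + 1400·Cₑ = 12300·8.960
→ Cₑ = (12300·8.960 − 10900·0) / 1400 = 78.72 mg/L.

78.7 mg/L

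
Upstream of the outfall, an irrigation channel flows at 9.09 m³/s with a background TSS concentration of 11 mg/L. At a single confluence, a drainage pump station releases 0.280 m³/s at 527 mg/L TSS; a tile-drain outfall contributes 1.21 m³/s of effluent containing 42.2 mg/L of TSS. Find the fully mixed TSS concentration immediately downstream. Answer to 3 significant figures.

Mass balance: C = (9.090·11.00 + 0.2800·527.0 + 1.210·42.20) / 10.58 = 298.6/10.58 = 28.22 mg/L.

28.2 mg/L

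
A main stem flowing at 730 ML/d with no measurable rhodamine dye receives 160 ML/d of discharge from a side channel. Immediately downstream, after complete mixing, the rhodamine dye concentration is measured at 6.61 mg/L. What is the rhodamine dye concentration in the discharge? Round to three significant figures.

36.8 mg/L

Mass balance: 730.0·0 + 160.0·Cₑ = 890.0·6.610
→ Cₑ = (890.0·6.610 − 730.0·0) / 160.0 = 36.77 mg/L.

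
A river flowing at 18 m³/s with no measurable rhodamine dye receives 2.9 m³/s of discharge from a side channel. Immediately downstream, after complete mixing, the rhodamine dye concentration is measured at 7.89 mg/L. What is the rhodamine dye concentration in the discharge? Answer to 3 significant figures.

Mass balance: 18.00·0 + 2.900·Cₑ = 20.90·7.890
→ Cₑ = (20.90·7.890 − 18.00·0) / 2.900 = 56.86 mg/L.

56.9 mg/L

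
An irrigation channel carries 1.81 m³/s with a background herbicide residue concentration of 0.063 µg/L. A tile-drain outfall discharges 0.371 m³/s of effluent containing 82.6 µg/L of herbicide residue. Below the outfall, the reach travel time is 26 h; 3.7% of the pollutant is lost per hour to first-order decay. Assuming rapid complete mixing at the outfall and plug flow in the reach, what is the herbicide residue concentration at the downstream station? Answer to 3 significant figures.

5.29 µg/L

Flow-weighted average: C = (1.810·0.06300 + 0.3710·82.60) / 2.181 = 30.76/2.181 = 14.10 µg/L.
3.7%/h lost → k = −ln(1 − 0.037) = 0.03770 h⁻¹.
Applying C = C₀e^(−kt): 14.10 × 0.3752 = 5.292 µg/L.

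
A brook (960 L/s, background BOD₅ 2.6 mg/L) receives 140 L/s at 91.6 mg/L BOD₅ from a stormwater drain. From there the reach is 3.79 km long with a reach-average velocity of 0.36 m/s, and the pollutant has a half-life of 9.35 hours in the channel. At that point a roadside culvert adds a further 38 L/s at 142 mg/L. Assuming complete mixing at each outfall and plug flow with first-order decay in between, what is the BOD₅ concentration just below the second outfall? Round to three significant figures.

Conservation of mass: C = (960.0·2.600 + 140.0·91.60) / 1100 = 15320/1100 = 13.93 mg/L; combined flow 1100 L/s.
Travel time t = 3.79·1000 / 0.36 = 10530 s = 2.924 h.
Half-life 9.35 h → k = ln 2 / 9.35 = 0.07413 h⁻¹ = 1.779 d⁻¹.
Decay over the reach: 13.93·exp(−kt) = 13.93·0.8051 = 11.21 mg/L.
At the second outfall, C = (1100·11.21 + 38.00·142.0) / (1100 + 38.00) = 15.58 mg/L.

15.6 mg/L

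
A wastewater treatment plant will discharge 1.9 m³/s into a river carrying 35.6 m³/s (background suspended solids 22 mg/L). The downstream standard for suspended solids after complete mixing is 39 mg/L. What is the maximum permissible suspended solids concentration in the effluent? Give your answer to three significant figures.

358 mg/L

At the limit, (Qr·Cr + Qe·Cₑ)/(Qr + Qe) = 39:
Cₑ = (37.50·39 − 35.60·22.00) / 1.900 = 357.5 mg/L.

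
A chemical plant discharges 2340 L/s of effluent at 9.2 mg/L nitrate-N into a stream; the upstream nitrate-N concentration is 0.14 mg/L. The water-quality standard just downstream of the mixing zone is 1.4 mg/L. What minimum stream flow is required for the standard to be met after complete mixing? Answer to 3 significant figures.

Set C_mix = 1.4: (Q·0.1400 + 2340·9.200) / (Q + 2340) = 1.4
→ Q = 2340·(9.200 − 1.4)/(1.4 − 0.1400) = 14490 L/s.

14500 L/s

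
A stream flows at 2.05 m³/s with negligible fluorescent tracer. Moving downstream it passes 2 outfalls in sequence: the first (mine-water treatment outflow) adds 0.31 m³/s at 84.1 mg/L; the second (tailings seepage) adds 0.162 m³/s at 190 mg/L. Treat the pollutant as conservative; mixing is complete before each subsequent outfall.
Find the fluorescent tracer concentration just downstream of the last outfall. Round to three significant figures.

22.5 mg/L

Below outfall 1: Q → 2.360 m³/s, C = (2.050·0 + 0.3100·84.10)/2.360 = 11.05 mg/L.
Below outfall 2: Q → 2.522 m³/s, C = (2.360·11.05 + 0.1620·190.0)/2.522 = 22.54 mg/L.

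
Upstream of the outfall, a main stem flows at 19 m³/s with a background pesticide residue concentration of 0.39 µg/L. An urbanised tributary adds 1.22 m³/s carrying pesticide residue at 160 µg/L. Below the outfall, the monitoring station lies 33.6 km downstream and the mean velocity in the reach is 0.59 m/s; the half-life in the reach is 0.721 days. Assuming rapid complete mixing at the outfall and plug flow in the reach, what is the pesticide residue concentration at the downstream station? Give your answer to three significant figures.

Mass balance: C = (19.00·0.3900 + 1.220·160.0) / 20.22 = 202.6/20.22 = 10.02 µg/L.
Travel time t = 33.6·1000 / 0.59 = 56950 s = 15.82 h.
Half-life 0.721 d → k = ln 2 / 0.721 = 0.9614 d⁻¹.
Decay over the reach: 10.02·exp(−kt) = 10.02·0.5306 = 5.317 µg/L.

5.32 µg/L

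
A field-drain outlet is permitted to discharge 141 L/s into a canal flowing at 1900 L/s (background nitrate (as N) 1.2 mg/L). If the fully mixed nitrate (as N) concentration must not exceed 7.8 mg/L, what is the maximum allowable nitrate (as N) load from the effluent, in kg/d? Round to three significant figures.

1180 kg/d

Mass balance at the limit: 1900·1.200 + 141.0·Cₑ = 2041·7.8 → Cₑ = 96.74 mg/L.
141.0 L/s = 0.1410 m³/s. Load = 0.1410 m³/s × 96.74 g/m³ × 86 400 s/d = 1178 kg/d.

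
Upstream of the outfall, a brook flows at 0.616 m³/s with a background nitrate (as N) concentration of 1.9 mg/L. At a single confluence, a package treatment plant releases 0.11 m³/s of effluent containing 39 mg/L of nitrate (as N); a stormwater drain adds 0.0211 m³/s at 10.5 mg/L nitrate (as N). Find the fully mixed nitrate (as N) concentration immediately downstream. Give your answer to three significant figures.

Flow-weighted average: C = (0.6160·1.900 + 0.1100·39.00 + 0.02110·10.50) / 0.7471 = 5.682/0.7471 = 7.605 mg/L.

7.61 mg/L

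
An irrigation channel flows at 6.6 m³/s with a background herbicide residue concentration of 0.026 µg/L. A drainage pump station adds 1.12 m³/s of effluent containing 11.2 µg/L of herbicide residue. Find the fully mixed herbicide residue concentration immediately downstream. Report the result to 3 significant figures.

1.65 µg/L

After mixing, C = (6.600·0.02600 + 1.120·11.20) / 7.720 = 12.72/7.720 = 1.647 µg/L.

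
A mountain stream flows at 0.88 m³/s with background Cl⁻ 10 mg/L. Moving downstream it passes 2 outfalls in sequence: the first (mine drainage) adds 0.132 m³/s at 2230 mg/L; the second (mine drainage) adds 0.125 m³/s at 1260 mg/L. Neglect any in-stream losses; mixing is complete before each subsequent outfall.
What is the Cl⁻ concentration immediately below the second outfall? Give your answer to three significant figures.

405 mg/L

After outfall 1: Q = 0.8800 + 0.1320 = 1.012 m³/s; C = (0.8800·10.00 + 0.1320·2230)/1.012 = 299.6 mg/L.
After outfall 2: Q = 1.012 + 0.1250 = 1.137 m³/s; C = (1.012·299.6 + 0.1250·1260)/1.137 = 405.2 mg/L.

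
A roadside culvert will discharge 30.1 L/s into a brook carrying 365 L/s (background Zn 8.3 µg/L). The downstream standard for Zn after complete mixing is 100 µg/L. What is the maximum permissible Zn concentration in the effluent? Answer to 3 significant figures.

At the limit, (Qr·Cr + Qe·Cₑ)/(Qr + Qe) = 100:
Cₑ = (395.1·100 − 365.0·8.300) / 30.10 = 1212 µg/L.

1210 µg/L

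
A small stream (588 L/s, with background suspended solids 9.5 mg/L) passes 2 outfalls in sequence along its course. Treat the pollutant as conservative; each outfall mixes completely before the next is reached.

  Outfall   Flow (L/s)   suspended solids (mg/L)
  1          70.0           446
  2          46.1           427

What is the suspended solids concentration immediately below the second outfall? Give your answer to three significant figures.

80.2 mg/L

Below outfall 1: Q → 658.0 L/s, C = (588.0·9.500 + 70.00·446.0)/658.0 = 55.94 mg/L.
Below outfall 2: Q → 704.1 L/s, C = (658.0·55.94 + 46.10·427.0)/704.1 = 80.23 mg/L.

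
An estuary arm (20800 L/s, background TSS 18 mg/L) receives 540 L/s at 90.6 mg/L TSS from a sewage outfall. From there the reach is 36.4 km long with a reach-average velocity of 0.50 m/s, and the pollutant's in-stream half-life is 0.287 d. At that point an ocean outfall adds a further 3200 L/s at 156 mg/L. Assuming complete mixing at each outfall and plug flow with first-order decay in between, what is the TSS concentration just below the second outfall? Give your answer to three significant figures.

Flow-weighted average: C = (20800·18.00 + 540.0·90.60) / 21340 = 423300/21340 = 19.84 mg/L; combined flow 21340 L/s.
Travel time t = 36.4·1000 / 0.50 = 72800 s = 20.22 h.
Half-life 0.287 d → k = ln 2 / 0.287 = 2.415 d⁻¹.
Applying C = C₀e^(−kt): 19.84 × 0.1307 = 2.592 mg/L.
Second outfall: C = (21340·2.592 + 3200·156.0)/24540 = 22.60 mg/L.

22.6 mg/L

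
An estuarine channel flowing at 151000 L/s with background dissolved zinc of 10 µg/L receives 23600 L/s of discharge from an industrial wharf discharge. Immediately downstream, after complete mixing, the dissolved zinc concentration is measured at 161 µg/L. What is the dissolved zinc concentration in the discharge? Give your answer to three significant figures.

1130 µg/L

Mass balance: 151000·10.00 + 23600·Cₑ = 174600·161.0
→ Cₑ = (174600·161.0 − 151000·10.00) / 23600 = 1127 µg/L.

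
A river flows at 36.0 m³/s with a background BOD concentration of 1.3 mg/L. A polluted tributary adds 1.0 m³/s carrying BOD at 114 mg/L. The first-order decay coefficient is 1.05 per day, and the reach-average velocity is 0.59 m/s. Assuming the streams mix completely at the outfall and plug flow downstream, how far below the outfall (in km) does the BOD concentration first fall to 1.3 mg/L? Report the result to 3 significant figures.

58.6 km

Conservation of mass: C = (36.00·1.300 + 1.000·114.0) / 37.00 = 160.8/37.00 = 4.346 mg/L.
Set 4.346·exp(−k·t) = 1.3 → t = ln(4.346/1.3)/k = 99310 s = 27.59 h.
Distance = v·t = 0.59·99310 = 58590 m = 58.59 km.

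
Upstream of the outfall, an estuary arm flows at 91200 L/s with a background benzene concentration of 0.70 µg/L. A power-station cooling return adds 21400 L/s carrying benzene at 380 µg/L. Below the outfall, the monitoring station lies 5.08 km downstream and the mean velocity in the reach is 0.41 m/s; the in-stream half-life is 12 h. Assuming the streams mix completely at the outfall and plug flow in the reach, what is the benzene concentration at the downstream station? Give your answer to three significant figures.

59.7 µg/L

Conservation of mass: C = (91200·0.7000 + 21400·380.0) / 112600 = 8196000/112600 = 72.79 µg/L.
Travel time t = 5.08·1000 / 0.41 = 12390 s = 3.442 h.
Half-life 12 h → k = ln 2 / 12 = 0.05776 h⁻¹ = 1.386 d⁻¹.
Applying C = C₀e^(−kt): 72.79 × 0.8197 = 59.66 µg/L.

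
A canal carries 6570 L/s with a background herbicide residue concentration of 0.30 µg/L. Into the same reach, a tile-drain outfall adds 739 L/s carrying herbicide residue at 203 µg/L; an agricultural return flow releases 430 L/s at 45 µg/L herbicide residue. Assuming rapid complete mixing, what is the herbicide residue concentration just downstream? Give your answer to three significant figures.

Mixed concentration C = ΣQC/ΣQ = (6570·0.3000 + 739.0·203.0 + 430.0·45.00) / 7739 = 171300/7739 = 22.14 µg/L.

22.1 µg/L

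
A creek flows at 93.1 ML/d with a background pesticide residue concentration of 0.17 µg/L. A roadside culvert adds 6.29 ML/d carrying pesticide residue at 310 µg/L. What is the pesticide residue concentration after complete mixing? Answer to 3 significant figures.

Conservation of mass: C = (93.10·0.1700 + 6.290·310.0) / 99.39 = 1966/99.39 = 19.78 µg/L.

19.8 µg/L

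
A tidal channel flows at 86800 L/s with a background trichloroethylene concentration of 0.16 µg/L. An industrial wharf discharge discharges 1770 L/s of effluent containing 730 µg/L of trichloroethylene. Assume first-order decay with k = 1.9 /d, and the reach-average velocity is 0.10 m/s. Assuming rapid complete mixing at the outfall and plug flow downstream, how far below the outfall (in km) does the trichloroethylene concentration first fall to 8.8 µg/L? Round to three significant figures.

2.35 km

Mixed concentration C = ΣQC/ΣQ = (86800·0.1600 + 1770·730.0) / 88570 = 1306000/88570 = 14.75 µg/L.
Set 14.75·exp(−k·t) = 8.8 → t = ln(14.75/8.8)/k = 23470 s = 6.520 h.
Distance = v·t = 0.10·23470 = 2347 m = 2.347 km.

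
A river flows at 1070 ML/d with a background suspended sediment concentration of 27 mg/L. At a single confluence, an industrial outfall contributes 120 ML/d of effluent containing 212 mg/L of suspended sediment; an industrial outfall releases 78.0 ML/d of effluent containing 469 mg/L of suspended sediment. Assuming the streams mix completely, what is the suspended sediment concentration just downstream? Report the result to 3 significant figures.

Conservation of mass: C = (1070·27.00 + 120.0·212.0 + 78.00·469.0) / 1268 = 90910/1268 = 71.70 mg/L.

71.7 mg/L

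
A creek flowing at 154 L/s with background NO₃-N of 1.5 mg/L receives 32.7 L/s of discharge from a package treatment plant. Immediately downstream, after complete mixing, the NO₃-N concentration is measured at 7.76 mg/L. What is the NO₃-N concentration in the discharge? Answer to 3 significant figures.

Mass balance: 154.0·1.500 + 32.70·Cₑ = 186.7·7.760
→ Cₑ = (186.7·7.760 − 154.0·1.500) / 32.70 = 37.24 mg/L.

37.2 mg/L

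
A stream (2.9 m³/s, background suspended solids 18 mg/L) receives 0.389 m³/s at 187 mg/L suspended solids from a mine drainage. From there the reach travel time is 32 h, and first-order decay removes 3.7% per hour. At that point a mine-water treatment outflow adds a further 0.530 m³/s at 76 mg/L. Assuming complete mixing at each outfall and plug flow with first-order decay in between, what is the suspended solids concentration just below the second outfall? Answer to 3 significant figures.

Conservation of mass: C = (2.900·18.00 + 0.3890·187.0) / 3.289 = 124.9/3.289 = 37.99 mg/L; combined flow 3.289 m³/s.
3.7%/h lost → k = −ln(1 − 0.037) = 0.03770 h⁻¹.
Decay over the reach: 37.99·exp(−kt) = 37.99·0.2993 = 11.37 mg/L.
Second outfall: C = (3.289·11.37 + 0.5300·76.00)/3.819 = 20.34 mg/L.

20.3 mg/L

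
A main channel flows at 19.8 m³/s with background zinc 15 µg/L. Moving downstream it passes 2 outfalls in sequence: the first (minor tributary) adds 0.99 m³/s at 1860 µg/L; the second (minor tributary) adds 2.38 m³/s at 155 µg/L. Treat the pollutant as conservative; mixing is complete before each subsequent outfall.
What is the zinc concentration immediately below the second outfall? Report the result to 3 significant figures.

108 µg/L

Outfall 1: combined Q = 20.79 m³/s; C = (19.80·15.00 + 0.9900·1860)/20.79 = 102.9 µg/L.
Outfall 2: combined Q = 23.17 m³/s; C = (20.79·102.9 + 2.380·155.0)/23.17 = 108.2 µg/L.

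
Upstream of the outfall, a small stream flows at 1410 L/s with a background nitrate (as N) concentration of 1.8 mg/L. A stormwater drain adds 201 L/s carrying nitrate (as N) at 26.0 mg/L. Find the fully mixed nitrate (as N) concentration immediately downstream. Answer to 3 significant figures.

4.82 mg/L

Flow-weighted average: C = (1410·1.800 + 201.0·26.00) / 1611 = 7764/1611 = 4.819 mg/L.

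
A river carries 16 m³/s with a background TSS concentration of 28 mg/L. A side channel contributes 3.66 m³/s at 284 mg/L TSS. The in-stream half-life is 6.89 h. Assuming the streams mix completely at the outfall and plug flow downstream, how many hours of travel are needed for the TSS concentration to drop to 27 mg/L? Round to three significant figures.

Mixed concentration C = ΣQC/ΣQ = (16.00·28.00 + 3.660·284.0) / 19.66 = 1487/19.66 = 75.66 mg/L.
Half-life 6.89 h → k = ln 2 / 6.89 = 0.1006 h⁻¹ = 2.414 d⁻¹.
75.66·exp(−k·t) = 27 → t = ln(75.66/27)/k = 36870 s = 10.24 h.

10.2 h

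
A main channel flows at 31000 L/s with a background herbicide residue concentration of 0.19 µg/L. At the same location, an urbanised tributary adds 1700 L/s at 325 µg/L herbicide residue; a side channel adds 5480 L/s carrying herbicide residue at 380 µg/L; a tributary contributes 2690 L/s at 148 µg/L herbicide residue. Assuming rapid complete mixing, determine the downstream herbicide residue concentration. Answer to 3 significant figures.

74.4 µg/L

Mass balance: C = (31000·0.1900 + 1700·325.0 + 5480·380.0 + 2690·148.0) / 40870 = 3039000/40870 = 74.36 µg/L.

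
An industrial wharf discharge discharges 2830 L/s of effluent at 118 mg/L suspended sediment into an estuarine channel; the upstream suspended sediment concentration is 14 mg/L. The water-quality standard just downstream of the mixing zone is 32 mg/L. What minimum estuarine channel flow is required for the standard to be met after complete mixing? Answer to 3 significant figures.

Set C_mix = 32: (Q·14.00 + 2830·118.0) / (Q + 2830) = 32
→ Q = 2830·(118.0 − 32)/(32 − 14.00) = 13520 L/s.

13500 L/s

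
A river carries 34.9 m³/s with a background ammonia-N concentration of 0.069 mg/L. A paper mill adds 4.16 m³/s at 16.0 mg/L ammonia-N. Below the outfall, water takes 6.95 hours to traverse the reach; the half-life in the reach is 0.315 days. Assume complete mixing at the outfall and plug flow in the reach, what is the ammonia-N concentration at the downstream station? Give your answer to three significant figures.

0.934 mg/L

Mixed concentration C = ΣQC/ΣQ = (34.90·0.06900 + 4.160·16.00) / 39.06 = 68.97/39.06 = 1.766 mg/L.
Half-life 0.315 d → k = ln 2 / 0.315 = 2.200 d⁻¹.
Applying C = C₀e^(−kt): 1.766 × 0.5288 = 0.9336 mg/L.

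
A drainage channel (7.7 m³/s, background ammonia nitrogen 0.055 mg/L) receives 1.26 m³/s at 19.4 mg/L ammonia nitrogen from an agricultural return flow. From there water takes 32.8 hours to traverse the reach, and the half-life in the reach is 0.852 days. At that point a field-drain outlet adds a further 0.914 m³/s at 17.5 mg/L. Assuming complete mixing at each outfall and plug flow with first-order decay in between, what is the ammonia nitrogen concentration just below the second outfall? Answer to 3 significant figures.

Flow-weighted average: C = (7.700·0.05500 + 1.260·19.40) / 8.960 = 24.87/8.960 = 2.775 mg/L; combined flow 8.960 m³/s.
Half-life 0.852 d → k = ln 2 / 0.852 = 0.8136 d⁻¹.
Applying C = C₀e^(−kt): 2.775 × 0.3289 = 0.9130 mg/L.
At the second outfall, C = (8.960·0.9130 + 0.9140·17.50) / (8.960 + 0.9140) = 2.448 mg/L.

2.45 mg/L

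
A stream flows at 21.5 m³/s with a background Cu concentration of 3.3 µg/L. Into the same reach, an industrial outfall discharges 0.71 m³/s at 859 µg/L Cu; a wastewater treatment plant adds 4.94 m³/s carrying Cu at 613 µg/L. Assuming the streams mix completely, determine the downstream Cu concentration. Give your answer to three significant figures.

137 µg/L

Flow-weighted average: C = (21.50·3.300 + 0.7100·859.0 + 4.940·613.0) / 27.15 = 3709/27.15 = 136.6 µg/L.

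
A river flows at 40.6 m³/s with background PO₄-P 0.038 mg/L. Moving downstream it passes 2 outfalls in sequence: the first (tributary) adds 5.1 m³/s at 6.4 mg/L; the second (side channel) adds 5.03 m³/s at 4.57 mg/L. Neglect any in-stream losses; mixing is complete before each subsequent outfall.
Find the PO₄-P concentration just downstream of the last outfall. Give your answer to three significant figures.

Below outfall 1: Q → 45.70 m³/s, C = (40.60·0.03800 + 5.100·6.400)/45.70 = 0.7480 mg/L.
Below outfall 2: Q → 50.73 m³/s, C = (45.70·0.7480 + 5.030·4.570)/50.73 = 1.127 mg/L.

1.13 mg/L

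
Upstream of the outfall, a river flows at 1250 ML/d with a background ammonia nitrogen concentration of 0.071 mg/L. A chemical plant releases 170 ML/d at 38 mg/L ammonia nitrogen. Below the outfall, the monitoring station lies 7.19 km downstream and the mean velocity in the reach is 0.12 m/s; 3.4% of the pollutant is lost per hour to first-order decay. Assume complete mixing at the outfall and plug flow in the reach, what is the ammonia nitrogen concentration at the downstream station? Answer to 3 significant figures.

Mixed concentration C = ΣQC/ΣQ = (1250·0.07100 + 170.0·38.00) / 1420 = 6549/1420 = 4.612 mg/L.
Travel time t = 7.19·1000 / 0.12 = 59920 s = 16.64 h.
3.4%/h lost → k = −ln(1 − 0.034) = 0.03459 h⁻¹.
Applying C = C₀e^(−kt): 4.612 × 0.5623 = 2.593 mg/L.

2.59 mg/L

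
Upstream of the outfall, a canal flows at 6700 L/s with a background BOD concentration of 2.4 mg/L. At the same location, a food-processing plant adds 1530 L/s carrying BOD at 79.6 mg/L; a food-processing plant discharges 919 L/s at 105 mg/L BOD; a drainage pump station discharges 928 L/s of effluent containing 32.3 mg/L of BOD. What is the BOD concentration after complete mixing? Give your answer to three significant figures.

26.2 mg/L

Mixed concentration C = ΣQC/ΣQ = (6700·2.400 + 1530·79.60 + 919.0·105.0 + 928.0·32.30) / 10080 = 264300/10080 = 26.23 mg/L.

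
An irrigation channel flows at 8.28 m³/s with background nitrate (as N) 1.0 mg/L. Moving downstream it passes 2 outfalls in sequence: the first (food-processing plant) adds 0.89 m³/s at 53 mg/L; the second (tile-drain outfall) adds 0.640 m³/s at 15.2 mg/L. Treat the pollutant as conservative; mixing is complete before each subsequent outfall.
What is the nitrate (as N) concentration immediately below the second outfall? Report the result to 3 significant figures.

Below outfall 1: Q → 9.170 m³/s, C = (8.280·1.000 + 0.8900·53.00)/9.170 = 6.047 mg/L.
Below outfall 2: Q → 9.810 m³/s, C = (9.170·6.047 + 0.6400·15.20)/9.810 = 6.644 mg/L.

6.64 mg/L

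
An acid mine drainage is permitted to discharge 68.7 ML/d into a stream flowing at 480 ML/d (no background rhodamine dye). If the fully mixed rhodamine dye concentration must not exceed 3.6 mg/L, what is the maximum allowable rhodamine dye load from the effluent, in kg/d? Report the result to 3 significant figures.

Mass balance at the limit: 480.0·0 + 68.70·Cₑ = 548.7·3.6 → Cₑ = 28.75 mg/L.
68.70 ML/d = 0.7951 m³/s. Load = 0.7951 m³/s × 28.75 g/m³ × 86 400 s/d = 1975 kg/d.

1980 kg/d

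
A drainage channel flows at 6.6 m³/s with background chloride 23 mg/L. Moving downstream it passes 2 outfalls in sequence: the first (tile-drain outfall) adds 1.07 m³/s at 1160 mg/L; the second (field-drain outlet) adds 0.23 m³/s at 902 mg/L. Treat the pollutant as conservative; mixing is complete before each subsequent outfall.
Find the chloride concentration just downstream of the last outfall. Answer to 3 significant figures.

203 mg/L

Below outfall 1: Q → 7.670 m³/s, C = (6.600·23.00 + 1.070·1160)/7.670 = 181.6 mg/L.
Below outfall 2: Q → 7.900 m³/s, C = (7.670·181.6 + 0.2300·902.0)/7.900 = 202.6 mg/L.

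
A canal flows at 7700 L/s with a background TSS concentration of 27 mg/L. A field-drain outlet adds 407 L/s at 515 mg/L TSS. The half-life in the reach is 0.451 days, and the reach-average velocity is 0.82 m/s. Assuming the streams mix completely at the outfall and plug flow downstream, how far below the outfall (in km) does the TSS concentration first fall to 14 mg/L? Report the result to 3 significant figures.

60.0 km

Flow-weighted average: C = (7700·27.00 + 407.0·515.0) / 8107 = 417500/8107 = 51.50 mg/L.
Half-life 0.451 d → k = ln 2 / 0.451 = 1.537 d⁻¹.
Set 51.50·exp(−k·t) = 14 → t = ln(51.50/14)/k = 73220 s = 20.34 h.
Distance = v·t = 0.82·73220 = 60040 m = 60.04 km.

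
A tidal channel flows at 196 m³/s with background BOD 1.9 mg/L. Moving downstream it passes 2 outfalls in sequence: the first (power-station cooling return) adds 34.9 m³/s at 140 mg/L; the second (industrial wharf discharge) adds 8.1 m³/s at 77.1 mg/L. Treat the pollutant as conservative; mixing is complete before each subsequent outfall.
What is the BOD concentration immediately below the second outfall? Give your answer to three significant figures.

Outfall 1: combined Q = 230.9 m³/s; C = (196.0·1.900 + 34.90·140.0)/230.9 = 22.77 mg/L.
Outfall 2: combined Q = 239.0 m³/s; C = (230.9·22.77 + 8.100·77.10)/239.0 = 24.61 mg/L.

24.6 mg/L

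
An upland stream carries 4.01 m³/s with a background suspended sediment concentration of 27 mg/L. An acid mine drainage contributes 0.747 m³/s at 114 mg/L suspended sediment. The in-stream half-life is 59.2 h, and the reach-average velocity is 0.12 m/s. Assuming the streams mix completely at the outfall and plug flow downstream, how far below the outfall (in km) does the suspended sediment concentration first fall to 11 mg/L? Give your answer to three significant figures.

48.2 km

After mixing, C = (4.010·27.00 + 0.7470·114.0) / 4.757 = 193.4/4.757 = 40.66 mg/L.
Half-life 59.2 h → k = ln 2 / 59.2 = 0.01171 h⁻¹ = 0.2810 d⁻¹.
Set 40.66·exp(−k·t) = 11 → t = ln(40.66/11)/k = 402000 s = 111.7 h.
Distance = v·t = 0.12·402000 = 48240 m = 48.24 km.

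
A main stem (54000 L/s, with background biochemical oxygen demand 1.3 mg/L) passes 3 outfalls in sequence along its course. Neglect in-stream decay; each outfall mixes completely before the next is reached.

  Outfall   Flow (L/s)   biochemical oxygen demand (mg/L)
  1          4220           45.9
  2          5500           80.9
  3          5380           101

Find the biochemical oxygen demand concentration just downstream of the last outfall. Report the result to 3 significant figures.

After outfall 1: Q = 54000 + 4220 = 58220 L/s; C = (54000·1.300 + 4220·45.90)/58220 = 4.533 mg/L.
After outfall 2: Q = 58220 + 5500 = 63720 L/s; C = (58220·4.533 + 5500·80.90)/63720 = 11.12 mg/L.
After outfall 3: Q = 63720 + 5380 = 69100 L/s; C = (63720·11.12 + 5380·101.0)/69100 = 18.12 mg/L.

18.1 mg/L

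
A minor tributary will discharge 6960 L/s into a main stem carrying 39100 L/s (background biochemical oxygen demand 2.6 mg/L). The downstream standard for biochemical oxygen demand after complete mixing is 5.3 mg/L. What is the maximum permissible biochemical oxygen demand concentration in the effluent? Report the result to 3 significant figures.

20.5 mg/L

At the limit, (Qr·Cr + Qe·Cₑ)/(Qr + Qe) = 5.3:
Cₑ = (46060·5.3 − 39100·2.600) / 6960 = 20.47 mg/L.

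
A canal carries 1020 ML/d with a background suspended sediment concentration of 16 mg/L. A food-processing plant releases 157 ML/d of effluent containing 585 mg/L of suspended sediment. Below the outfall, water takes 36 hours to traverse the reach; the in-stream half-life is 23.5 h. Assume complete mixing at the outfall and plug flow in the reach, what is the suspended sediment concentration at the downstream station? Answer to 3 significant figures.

31.8 mg/L

Flow-weighted average: C = (1020·16.00 + 157.0·585.0) / 1177 = 108200/1177 = 91.90 mg/L.
Half-life 23.5 h → k = ln 2 / 23.5 = 0.02950 h⁻¹ = 0.7079 d⁻¹.
After decay, C = 91.90 × e^(−kt) = 91.90 × 0.3458 = 31.78 mg/L.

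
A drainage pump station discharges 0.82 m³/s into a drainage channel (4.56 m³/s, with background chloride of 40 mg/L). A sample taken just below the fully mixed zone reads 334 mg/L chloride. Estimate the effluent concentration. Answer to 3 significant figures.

Mass balance: 4.560·40.00 + 0.8200·Cₑ = 5.380·334.0
→ Cₑ = (5.380·334.0 − 4.560·40.00) / 0.8200 = 1969 mg/L.

1970 mg/L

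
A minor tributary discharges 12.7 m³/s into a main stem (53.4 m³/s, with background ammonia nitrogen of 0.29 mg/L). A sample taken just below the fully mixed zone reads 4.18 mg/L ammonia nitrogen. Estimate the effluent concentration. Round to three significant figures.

20.5 mg/L

Mass balance: 53.40·0.2900 + 12.70·Cₑ = 66.10·4.180
→ Cₑ = (66.10·4.180 − 53.40·0.2900) / 12.70 = 20.54 mg/L.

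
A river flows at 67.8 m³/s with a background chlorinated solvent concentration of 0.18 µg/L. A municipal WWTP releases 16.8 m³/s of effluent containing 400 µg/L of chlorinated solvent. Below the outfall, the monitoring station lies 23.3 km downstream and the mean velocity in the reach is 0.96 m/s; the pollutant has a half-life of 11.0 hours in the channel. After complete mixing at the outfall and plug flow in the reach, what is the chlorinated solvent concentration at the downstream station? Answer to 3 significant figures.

Mass balance: C = (67.80·0.1800 + 16.80·400.0) / 84.60 = 6732/84.60 = 79.58 µg/L.
Travel time t = 23.3·1000 / 0.96 = 24270 s = 6.742 h.
Half-life 11.0 h → k = ln 2 / 11.0 = 0.06301 h⁻¹ = 1.512 d⁻¹.
After decay, C = 79.58 × e^(−kt) = 79.58 × 0.6539 = 52.03 µg/L.

52.0 µg/L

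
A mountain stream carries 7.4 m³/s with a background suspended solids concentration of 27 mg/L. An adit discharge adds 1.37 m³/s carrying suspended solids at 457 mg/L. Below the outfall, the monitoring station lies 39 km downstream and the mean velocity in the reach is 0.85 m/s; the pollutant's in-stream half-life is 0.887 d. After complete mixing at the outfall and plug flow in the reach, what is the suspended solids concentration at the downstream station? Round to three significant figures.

62.2 mg/L

Conservation of mass: C = (7.400·27.00 + 1.370·457.0) / 8.770 = 825.9/8.770 = 94.17 mg/L.
Travel time t = 39·1000 / 0.85 = 45880 s = 12.75 h.
Half-life 0.887 d → k = ln 2 / 0.887 = 0.7815 d⁻¹.
Decay over the reach: 94.17·exp(−kt) = 94.17·0.6603 = 62.19 mg/L.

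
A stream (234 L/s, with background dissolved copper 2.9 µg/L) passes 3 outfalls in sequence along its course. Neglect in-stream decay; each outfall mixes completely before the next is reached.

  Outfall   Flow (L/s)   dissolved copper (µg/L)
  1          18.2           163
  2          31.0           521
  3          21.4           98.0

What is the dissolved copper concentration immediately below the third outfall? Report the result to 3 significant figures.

After outfall 1: Q = 234.0 + 18.20 = 252.2 L/s; C = (234.0·2.900 + 18.20·163.0)/252.2 = 14.45 µg/L.
After outfall 2: Q = 252.2 + 31.00 = 283.2 L/s; C = (252.2·14.45 + 31.00·521.0)/283.2 = 69.90 µg/L.
After outfall 3: Q = 283.2 + 21.40 = 304.6 L/s; C = (283.2·69.90 + 21.40·98.00)/304.6 = 71.88 µg/L.

71.9 µg/L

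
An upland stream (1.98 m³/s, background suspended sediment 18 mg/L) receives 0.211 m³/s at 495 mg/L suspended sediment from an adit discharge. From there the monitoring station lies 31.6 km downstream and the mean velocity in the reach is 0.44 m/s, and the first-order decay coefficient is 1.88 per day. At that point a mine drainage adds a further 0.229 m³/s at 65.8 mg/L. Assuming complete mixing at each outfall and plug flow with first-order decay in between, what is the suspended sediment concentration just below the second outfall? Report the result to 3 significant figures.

18.4 mg/L

Flow-weighted average: C = (1.980·18.00 + 0.2110·495.0) / 2.191 = 140.1/2.191 = 63.94 mg/L; combined flow 2.191 m³/s.
Travel time t = 31.6·1000 / 0.44 = 71820 s = 19.95 h.
After decay, C = 63.94 × e^(−kt) = 63.94 × 0.2096 = 13.40 mg/L.
Second outfall: C = (2.191·13.40 + 0.2290·65.80)/2.420 = 18.36 mg/L.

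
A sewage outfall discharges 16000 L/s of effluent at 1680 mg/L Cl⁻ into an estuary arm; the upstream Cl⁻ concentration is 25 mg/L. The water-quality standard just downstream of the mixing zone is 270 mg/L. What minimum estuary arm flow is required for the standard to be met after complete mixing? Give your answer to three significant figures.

92100 L/s

Set C_mix = 270: (Q·25.00 + 16000·1680) / (Q + 16000) = 270
→ Q = 16000·(1680 − 270)/(270 − 25.00) = 92080 L/s.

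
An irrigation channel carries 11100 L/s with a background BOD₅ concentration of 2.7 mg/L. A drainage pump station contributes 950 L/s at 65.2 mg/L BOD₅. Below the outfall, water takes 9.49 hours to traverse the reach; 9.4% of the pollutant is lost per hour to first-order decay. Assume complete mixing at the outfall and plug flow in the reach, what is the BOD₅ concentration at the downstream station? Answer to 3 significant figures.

2.99 mg/L

Mass balance: C = (11100·2.700 + 950.0·65.20) / 12050 = 91910/12050 = 7.627 mg/L.
9.4%/h lost → k = −ln(1 − 0.094) = 0.09872 h⁻¹.
Applying C = C₀e^(−kt): 7.627 × 0.3919 = 2.989 mg/L.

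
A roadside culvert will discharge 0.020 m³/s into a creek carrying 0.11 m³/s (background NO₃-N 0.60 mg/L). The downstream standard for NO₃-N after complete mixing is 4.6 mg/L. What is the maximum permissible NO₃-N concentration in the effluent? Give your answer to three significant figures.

26.6 mg/L

At the limit, (Qr·Cr + Qe·Cₑ)/(Qr + Qe) = 4.6:
Cₑ = (0.1300·4.6 − 0.1100·0.6000) / 0.02000 = 26.60 mg/L.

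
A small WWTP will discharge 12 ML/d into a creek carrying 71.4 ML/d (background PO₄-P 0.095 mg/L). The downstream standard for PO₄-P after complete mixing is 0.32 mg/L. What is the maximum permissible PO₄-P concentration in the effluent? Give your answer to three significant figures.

1.66 mg/L

At the limit, (Qr·Cr + Qe·Cₑ)/(Qr + Qe) = 0.32:
Cₑ = (83.40·0.32 − 71.40·0.09500) / 12.00 = 1.659 mg/L.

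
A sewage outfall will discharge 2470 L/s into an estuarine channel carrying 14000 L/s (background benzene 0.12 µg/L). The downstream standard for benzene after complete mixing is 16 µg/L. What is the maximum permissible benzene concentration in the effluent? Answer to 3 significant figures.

106 µg/L

At the limit, (Qr·Cr + Qe·Cₑ)/(Qr + Qe) = 16:
Cₑ = (16470·16 − 14000·0.1200) / 2470 = 106.0 µg/L.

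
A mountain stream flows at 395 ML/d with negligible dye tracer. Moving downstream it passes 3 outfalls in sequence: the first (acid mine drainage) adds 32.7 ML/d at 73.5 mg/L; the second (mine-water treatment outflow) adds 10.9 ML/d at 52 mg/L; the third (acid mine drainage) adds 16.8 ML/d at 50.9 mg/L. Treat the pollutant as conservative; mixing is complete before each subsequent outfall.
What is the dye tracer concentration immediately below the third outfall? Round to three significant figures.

8.40 mg/L

After outfall 1: Q = 395.0 + 32.70 = 427.7 ML/d; C = (395.0·0 + 32.70·73.50)/427.7 = 5.619 mg/L.
After outfall 2: Q = 427.7 + 10.90 = 438.6 ML/d; C = (427.7·5.619 + 10.90·52.00)/438.6 = 6.772 mg/L.
After outfall 3: Q = 438.6 + 16.80 = 455.4 ML/d; C = (438.6·6.772 + 16.80·50.90)/455.4 = 8.400 mg/L.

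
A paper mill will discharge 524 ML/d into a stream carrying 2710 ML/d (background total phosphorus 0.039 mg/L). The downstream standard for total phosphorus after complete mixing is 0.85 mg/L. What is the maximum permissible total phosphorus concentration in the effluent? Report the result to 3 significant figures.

At the limit, (Qr·Cr + Qe·Cₑ)/(Qr + Qe) = 0.85:
Cₑ = (3234·0.85 − 2710·0.03900) / 524.0 = 5.044 mg/L.

5.04 mg/L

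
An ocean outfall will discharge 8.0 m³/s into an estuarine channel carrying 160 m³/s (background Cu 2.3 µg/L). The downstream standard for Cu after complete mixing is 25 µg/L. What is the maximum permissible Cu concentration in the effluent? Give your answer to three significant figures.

At the limit, (Qr·Cr + Qe·Cₑ)/(Qr + Qe) = 25:
Cₑ = (168.0·25 − 160.0·2.300) / 8.000 = 479.0 µg/L.

479 µg/L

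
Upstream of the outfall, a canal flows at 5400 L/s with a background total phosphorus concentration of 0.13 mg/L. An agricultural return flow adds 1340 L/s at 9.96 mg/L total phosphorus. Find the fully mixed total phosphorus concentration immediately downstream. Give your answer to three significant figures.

Mass balance: C = (5400·0.1300 + 1340·9.960) / 6740 = 14050/6740 = 2.084 mg/L.

2.08 mg/L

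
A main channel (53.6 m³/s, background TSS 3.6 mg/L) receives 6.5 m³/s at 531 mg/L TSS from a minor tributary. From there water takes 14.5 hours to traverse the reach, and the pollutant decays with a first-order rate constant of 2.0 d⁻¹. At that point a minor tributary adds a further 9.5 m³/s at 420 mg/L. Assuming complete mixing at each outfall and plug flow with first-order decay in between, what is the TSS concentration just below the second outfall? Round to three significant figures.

73.0 mg/L

Conservation of mass: C = (53.60·3.600 + 6.500·531.0) / 60.10 = 3644/60.10 = 60.64 mg/L; combined flow 60.10 m³/s.
After decay, C = 60.64 × e^(−kt) = 60.64 × 0.2987 = 18.11 mg/L.
Second outfall: C = (60.10·18.11 + 9.500·420.0)/69.60 = 72.97 mg/L.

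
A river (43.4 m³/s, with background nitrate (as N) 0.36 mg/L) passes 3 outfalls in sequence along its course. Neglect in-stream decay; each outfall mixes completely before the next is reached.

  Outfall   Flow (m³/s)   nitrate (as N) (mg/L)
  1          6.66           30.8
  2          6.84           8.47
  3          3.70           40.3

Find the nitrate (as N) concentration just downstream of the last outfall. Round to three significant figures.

Outfall 1: combined Q = 50.06 m³/s; C = (43.40·0.3600 + 6.660·30.80)/50.06 = 4.410 mg/L.
Outfall 2: combined Q = 56.90 m³/s; C = (50.06·4.410 + 6.840·8.470)/56.90 = 4.898 mg/L.
Outfall 3: combined Q = 60.60 m³/s; C = (56.90·4.898 + 3.700·40.30)/60.60 = 7.059 mg/L.

7.06 mg/L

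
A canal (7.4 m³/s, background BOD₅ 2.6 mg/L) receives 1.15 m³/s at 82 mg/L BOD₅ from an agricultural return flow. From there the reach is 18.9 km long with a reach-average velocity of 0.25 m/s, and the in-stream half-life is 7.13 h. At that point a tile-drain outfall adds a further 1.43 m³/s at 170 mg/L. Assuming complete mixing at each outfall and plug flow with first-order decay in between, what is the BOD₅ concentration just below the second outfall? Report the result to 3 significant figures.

Mass balance: C = (7.400·2.600 + 1.150·82.00) / 8.550 = 113.5/8.550 = 13.28 mg/L; combined flow 8.550 m³/s.
Travel time t = 18.9·1000 / 0.25 = 75600 s = 21.00 h.
Half-life 7.13 h → k = ln 2 / 7.13 = 0.09722 h⁻¹ = 2.333 d⁻¹.
Applying C = C₀e^(−kt): 13.28 × 0.1298 = 1.724 mg/L.
Second outfall: C = (8.550·1.724 + 1.430·170.0)/9.980 = 25.84 mg/L.

25.8 mg/L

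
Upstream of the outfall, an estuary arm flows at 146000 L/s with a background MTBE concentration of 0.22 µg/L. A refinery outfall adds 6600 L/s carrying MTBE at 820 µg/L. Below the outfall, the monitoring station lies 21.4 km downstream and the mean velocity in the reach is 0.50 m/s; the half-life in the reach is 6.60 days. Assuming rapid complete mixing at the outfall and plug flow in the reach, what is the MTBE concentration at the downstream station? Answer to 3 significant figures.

33.9 µg/L

Mixed concentration C = ΣQC/ΣQ = (146000·0.2200 + 6600·820.0) / 152600 = 5444000/152600 = 35.68 µg/L.
Travel time t = 21.4·1000 / 0.50 = 42800 s = 11.89 h.
Half-life 6.60 d → k = ln 2 / 6.60 = 0.1050 d⁻¹.
First-order decay: C = 35.68·exp(−k·t) = 35.68·0.9493 = 33.87 µg/L.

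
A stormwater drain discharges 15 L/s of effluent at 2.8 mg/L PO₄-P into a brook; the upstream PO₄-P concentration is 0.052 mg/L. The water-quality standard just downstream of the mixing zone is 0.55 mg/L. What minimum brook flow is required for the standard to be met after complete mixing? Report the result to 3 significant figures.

67.8 L/s

Set C_mix = 0.55: (Q·0.05200 + 15.00·2.800) / (Q + 15.00) = 0.55
→ Q = 15.00·(2.800 − 0.55)/(0.55 − 0.05200) = 67.77 L/s.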